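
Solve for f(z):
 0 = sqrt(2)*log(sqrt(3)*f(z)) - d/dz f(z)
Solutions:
 -sqrt(2)*Integral(1/(2*log(_y) + log(3)), (_y, f(z))) = C1 - z


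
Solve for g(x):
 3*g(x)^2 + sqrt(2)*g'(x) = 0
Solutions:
 g(x) = 2/(C1 + 3*sqrt(2)*x)


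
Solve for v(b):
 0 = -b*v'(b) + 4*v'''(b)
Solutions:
 v(b) = C1 + Integral(C2*airyai(2^(1/3)*b/2) + C3*airybi(2^(1/3)*b/2), b)


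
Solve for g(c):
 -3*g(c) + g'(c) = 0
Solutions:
 g(c) = C1*exp(3*c)


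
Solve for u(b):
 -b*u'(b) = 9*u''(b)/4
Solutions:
 u(b) = C1 + C2*erf(sqrt(2)*b/3)


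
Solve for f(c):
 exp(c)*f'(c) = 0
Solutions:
 f(c) = C1


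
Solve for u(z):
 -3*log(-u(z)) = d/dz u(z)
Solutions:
 -li(-u(z)) = C1 - 3*z


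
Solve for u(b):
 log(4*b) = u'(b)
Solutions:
 u(b) = C1 + b*log(b) - b + b*log(4)


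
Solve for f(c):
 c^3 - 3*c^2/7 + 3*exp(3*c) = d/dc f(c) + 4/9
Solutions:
 f(c) = C1 + c^4/4 - c^3/7 - 4*c/9 + exp(3*c)


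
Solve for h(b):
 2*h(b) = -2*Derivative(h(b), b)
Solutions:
 h(b) = C1*exp(-b)


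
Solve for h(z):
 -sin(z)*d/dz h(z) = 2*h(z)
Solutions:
 h(z) = C1*(cos(z) + 1)/(cos(z) - 1)


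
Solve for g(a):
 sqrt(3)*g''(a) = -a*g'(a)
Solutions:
 g(a) = C1 + C2*erf(sqrt(2)*3^(3/4)*a/6)


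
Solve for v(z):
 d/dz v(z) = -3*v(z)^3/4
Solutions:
 v(z) = -sqrt(2)*sqrt(-1/(C1 - 3*z))
 v(z) = sqrt(2)*sqrt(-1/(C1 - 3*z))


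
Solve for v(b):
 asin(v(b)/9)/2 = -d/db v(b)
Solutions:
 Integral(1/asin(_y/9), (_y, v(b))) = C1 - b/2


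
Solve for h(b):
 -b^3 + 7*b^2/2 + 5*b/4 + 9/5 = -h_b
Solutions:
 h(b) = C1 + b^4/4 - 7*b^3/6 - 5*b^2/8 - 9*b/5


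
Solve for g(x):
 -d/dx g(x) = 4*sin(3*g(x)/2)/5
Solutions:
 4*x/5 + log(cos(3*g(x)/2) - 1)/3 - log(cos(3*g(x)/2) + 1)/3 = C1


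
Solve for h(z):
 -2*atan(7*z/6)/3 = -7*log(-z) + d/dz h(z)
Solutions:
 h(z) = C1 + 7*z*log(-z) - 2*z*atan(7*z/6)/3 - 7*z + 2*log(49*z^2 + 36)/7


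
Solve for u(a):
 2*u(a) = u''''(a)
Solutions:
 u(a) = C1*exp(-2^(1/4)*a) + C2*exp(2^(1/4)*a) + C3*sin(2^(1/4)*a) + C4*cos(2^(1/4)*a)


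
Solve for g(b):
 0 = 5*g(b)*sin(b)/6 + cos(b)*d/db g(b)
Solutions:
 g(b) = C1*cos(b)^(5/6)


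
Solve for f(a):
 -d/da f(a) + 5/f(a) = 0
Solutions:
 f(a) = -sqrt(C1 + 10*a)
 f(a) = sqrt(C1 + 10*a)


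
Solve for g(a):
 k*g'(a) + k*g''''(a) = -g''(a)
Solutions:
 g(a) = C1 + C2*exp(2^(1/3)*a*(6^(1/3)*(sqrt(3)*sqrt(27 + 4/k^3) + 9)^(1/3)/12 - 2^(1/3)*3^(5/6)*I*(sqrt(3)*sqrt(27 + 4/k^3) + 9)^(1/3)/12 + 2/(k*(-3^(1/3) + 3^(5/6)*I)*(sqrt(3)*sqrt(27 + 4/k^3) + 9)^(1/3)))) + C3*exp(2^(1/3)*a*(6^(1/3)*(sqrt(3)*sqrt(27 + 4/k^3) + 9)^(1/3)/12 + 2^(1/3)*3^(5/6)*I*(sqrt(3)*sqrt(27 + 4/k^3) + 9)^(1/3)/12 - 2/(k*(3^(1/3) + 3^(5/6)*I)*(sqrt(3)*sqrt(27 + 4/k^3) + 9)^(1/3)))) + C4*exp(6^(1/3)*a*(-2^(1/3)*(sqrt(3)*sqrt(27 + 4/k^3) + 9)^(1/3) + 2*3^(1/3)/(k*(sqrt(3)*sqrt(27 + 4/k^3) + 9)^(1/3)))/6)


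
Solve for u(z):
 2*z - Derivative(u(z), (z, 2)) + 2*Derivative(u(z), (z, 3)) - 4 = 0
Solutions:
 u(z) = C1 + C2*z + C3*exp(z/2) + z^3/3


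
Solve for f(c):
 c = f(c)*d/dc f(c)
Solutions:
 f(c) = -sqrt(C1 + c^2)
 f(c) = sqrt(C1 + c^2)


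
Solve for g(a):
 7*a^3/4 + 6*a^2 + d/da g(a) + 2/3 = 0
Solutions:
 g(a) = C1 - 7*a^4/16 - 2*a^3 - 2*a/3


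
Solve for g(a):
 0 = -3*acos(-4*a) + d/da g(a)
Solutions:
 g(a) = C1 + 3*a*acos(-4*a) + 3*sqrt(1 - 16*a^2)/4


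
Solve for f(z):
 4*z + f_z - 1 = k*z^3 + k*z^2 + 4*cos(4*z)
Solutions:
 f(z) = C1 + k*z^4/4 + k*z^3/3 - 2*z^2 + z + sin(4*z)


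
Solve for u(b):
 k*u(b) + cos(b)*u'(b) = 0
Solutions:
 u(b) = C1*exp(k*(log(sin(b) - 1) - log(sin(b) + 1))/2)


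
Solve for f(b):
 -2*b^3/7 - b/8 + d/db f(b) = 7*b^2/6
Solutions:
 f(b) = C1 + b^4/14 + 7*b^3/18 + b^2/16


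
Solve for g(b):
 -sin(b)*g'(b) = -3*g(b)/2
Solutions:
 g(b) = C1*(cos(b) - 1)^(3/4)/(cos(b) + 1)^(3/4)


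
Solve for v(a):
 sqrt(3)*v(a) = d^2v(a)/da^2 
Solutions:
 v(a) = C1*exp(-3^(1/4)*a) + C2*exp(3^(1/4)*a)


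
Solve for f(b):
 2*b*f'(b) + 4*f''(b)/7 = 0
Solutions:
 f(b) = C1 + C2*erf(sqrt(7)*b/2)


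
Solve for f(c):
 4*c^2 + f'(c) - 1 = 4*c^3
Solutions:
 f(c) = C1 + c^4 - 4*c^3/3 + c


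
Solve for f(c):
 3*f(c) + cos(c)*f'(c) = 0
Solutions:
 f(c) = C1*(sin(c) - 1)^(3/2)/(sin(c) + 1)^(3/2)


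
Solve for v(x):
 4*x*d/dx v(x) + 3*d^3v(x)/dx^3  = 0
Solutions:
 v(x) = C1 + Integral(C2*airyai(-6^(2/3)*x/3) + C3*airybi(-6^(2/3)*x/3), x)


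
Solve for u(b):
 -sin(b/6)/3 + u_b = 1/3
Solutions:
 u(b) = C1 + b/3 - 2*cos(b/6)


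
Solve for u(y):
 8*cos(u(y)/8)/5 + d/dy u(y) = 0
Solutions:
 8*y/5 - 4*log(sin(u(y)/8) - 1) + 4*log(sin(u(y)/8) + 1) = C1


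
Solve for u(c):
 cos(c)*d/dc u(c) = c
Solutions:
 u(c) = C1 + Integral(c/cos(c), c)


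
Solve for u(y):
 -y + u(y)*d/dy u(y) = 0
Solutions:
 u(y) = -sqrt(C1 + y^2)
 u(y) = sqrt(C1 + y^2)


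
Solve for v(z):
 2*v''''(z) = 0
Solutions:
 v(z) = C1 + C2*z + C3*z^2 + C4*z^3


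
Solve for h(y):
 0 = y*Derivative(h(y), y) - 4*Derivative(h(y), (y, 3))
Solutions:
 h(y) = C1 + Integral(C2*airyai(2^(1/3)*y/2) + C3*airybi(2^(1/3)*y/2), y)


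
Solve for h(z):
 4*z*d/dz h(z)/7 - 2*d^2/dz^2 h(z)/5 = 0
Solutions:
 h(z) = C1 + C2*erfi(sqrt(35)*z/7)


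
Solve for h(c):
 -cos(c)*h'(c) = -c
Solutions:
 h(c) = C1 + Integral(c/cos(c), c)


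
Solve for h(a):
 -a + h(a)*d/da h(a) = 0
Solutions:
 h(a) = -sqrt(C1 + a^2)
 h(a) = sqrt(C1 + a^2)


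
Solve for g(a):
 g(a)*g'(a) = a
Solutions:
 g(a) = -sqrt(C1 + a^2)
 g(a) = sqrt(C1 + a^2)


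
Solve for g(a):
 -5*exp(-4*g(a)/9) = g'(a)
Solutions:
 g(a) = 9*log(-I*(C1 - 20*a/9)^(1/4))
 g(a) = 9*log(I*(C1 - 20*a/9)^(1/4))
 g(a) = 9*log(-(C1 - 20*a/9)^(1/4))
 g(a) = 9*log(C1 - 20*a/9)/4


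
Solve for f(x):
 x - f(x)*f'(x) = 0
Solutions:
 f(x) = -sqrt(C1 + x^2)
 f(x) = sqrt(C1 + x^2)


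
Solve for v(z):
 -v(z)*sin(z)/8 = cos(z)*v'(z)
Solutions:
 v(z) = C1*cos(z)^(1/8)


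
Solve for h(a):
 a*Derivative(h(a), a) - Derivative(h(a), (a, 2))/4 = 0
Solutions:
 h(a) = C1 + C2*erfi(sqrt(2)*a)


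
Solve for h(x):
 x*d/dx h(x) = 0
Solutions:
 h(x) = C1


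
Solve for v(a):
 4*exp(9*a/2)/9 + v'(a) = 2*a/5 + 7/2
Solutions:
 v(a) = C1 + a^2/5 + 7*a/2 - 8*exp(9*a/2)/81


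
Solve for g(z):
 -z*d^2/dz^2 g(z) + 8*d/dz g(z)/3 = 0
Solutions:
 g(z) = C1 + C2*z^(11/3)


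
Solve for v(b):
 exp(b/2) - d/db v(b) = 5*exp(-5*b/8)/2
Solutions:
 v(b) = C1 + 2*exp(b/2) + 4*exp(-5*b/8)


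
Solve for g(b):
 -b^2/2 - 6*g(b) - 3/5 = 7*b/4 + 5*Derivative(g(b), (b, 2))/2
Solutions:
 g(b) = C1*sin(2*sqrt(15)*b/5) + C2*cos(2*sqrt(15)*b/5) - b^2/12 - 7*b/24 - 11/360


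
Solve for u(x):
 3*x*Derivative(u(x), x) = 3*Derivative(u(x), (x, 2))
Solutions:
 u(x) = C1 + C2*erfi(sqrt(2)*x/2)


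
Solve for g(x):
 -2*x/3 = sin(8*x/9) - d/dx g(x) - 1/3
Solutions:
 g(x) = C1 + x^2/3 - x/3 - 9*cos(8*x/9)/8


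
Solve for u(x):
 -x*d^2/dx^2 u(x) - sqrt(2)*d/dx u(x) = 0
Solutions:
 u(x) = C1 + C2*x^(1 - sqrt(2))


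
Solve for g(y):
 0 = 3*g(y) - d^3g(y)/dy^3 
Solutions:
 g(y) = C3*exp(3^(1/3)*y) + (C1*sin(3^(5/6)*y/2) + C2*cos(3^(5/6)*y/2))*exp(-3^(1/3)*y/2)


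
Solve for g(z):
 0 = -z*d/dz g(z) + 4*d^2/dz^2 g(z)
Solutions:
 g(z) = C1 + C2*erfi(sqrt(2)*z/4)


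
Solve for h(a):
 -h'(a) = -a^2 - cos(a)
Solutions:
 h(a) = C1 + a^3/3 + sin(a)


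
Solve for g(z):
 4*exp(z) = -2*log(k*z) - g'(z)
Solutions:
 g(z) = C1 - 2*z*log(k*z) + 2*z - 4*exp(z)


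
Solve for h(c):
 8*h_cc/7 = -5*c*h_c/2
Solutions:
 h(c) = C1 + C2*erf(sqrt(70)*c/8)


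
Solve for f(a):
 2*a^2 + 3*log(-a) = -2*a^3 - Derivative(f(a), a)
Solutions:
 f(a) = C1 - a^4/2 - 2*a^3/3 - 3*a*log(-a) + 3*a


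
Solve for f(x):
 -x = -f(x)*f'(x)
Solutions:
 f(x) = -sqrt(C1 + x^2)
 f(x) = sqrt(C1 + x^2)


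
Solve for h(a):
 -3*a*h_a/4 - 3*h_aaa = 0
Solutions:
 h(a) = C1 + Integral(C2*airyai(-2^(1/3)*a/2) + C3*airybi(-2^(1/3)*a/2), a)


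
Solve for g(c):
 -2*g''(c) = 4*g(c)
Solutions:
 g(c) = C1*sin(sqrt(2)*c) + C2*cos(sqrt(2)*c)


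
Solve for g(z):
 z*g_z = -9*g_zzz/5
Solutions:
 g(z) = C1 + Integral(C2*airyai(-15^(1/3)*z/3) + C3*airybi(-15^(1/3)*z/3), z)


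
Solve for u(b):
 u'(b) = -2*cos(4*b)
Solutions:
 u(b) = C1 - sin(4*b)/2


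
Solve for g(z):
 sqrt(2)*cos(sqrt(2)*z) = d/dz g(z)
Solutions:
 g(z) = C1 + sin(sqrt(2)*z)


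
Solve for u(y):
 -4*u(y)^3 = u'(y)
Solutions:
 u(y) = -sqrt(2)*sqrt(-1/(C1 - 4*y))/2
 u(y) = sqrt(2)*sqrt(-1/(C1 - 4*y))/2


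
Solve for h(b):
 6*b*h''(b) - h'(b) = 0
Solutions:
 h(b) = C1 + C2*b^(7/6)


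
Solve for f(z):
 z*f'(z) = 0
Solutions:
 f(z) = C1


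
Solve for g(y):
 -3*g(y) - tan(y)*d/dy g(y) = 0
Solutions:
 g(y) = C1/sin(y)^3


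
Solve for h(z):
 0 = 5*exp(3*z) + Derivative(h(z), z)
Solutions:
 h(z) = C1 - 5*exp(3*z)/3


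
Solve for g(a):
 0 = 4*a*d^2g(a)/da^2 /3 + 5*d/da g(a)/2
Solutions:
 g(a) = C1 + C2/a^(7/8)


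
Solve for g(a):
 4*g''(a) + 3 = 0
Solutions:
 g(a) = C1 + C2*a - 3*a^2/8


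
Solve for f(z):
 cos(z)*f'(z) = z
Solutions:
 f(z) = C1 + Integral(z/cos(z), z)


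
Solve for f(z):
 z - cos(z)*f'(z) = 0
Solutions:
 f(z) = C1 + Integral(z/cos(z), z)


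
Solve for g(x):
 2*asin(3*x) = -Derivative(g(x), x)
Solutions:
 g(x) = C1 - 2*x*asin(3*x) - 2*sqrt(1 - 9*x^2)/3


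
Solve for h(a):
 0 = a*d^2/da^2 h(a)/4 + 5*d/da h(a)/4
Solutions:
 h(a) = C1 + C2/a^4


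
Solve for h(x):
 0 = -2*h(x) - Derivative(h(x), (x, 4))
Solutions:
 h(x) = (C1*sin(2^(3/4)*x/2) + C2*cos(2^(3/4)*x/2))*exp(-2^(3/4)*x/2) + (C3*sin(2^(3/4)*x/2) + C4*cos(2^(3/4)*x/2))*exp(2^(3/4)*x/2)


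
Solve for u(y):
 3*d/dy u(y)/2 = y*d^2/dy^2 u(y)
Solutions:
 u(y) = C1 + C2*y^(5/2)


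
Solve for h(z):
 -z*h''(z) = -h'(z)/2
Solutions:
 h(z) = C1 + C2*z^(3/2)


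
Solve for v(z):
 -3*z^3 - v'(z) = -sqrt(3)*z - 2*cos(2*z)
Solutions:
 v(z) = C1 - 3*z^4/4 + sqrt(3)*z^2/2 + sin(2*z)


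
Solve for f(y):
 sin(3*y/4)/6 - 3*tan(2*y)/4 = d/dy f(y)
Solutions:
 f(y) = C1 + 3*log(cos(2*y))/8 - 2*cos(3*y/4)/9


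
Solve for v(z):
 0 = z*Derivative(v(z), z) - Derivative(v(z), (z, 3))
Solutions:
 v(z) = C1 + Integral(C2*airyai(z) + C3*airybi(z), z)


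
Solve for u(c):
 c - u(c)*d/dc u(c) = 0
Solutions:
 u(c) = -sqrt(C1 + c^2)
 u(c) = sqrt(C1 + c^2)


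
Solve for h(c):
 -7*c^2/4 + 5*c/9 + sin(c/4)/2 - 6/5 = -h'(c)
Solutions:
 h(c) = C1 + 7*c^3/12 - 5*c^2/18 + 6*c/5 + 2*cos(c/4)


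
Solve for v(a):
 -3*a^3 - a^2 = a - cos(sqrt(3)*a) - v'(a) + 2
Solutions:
 v(a) = C1 + 3*a^4/4 + a^3/3 + a^2/2 + 2*a - sqrt(3)*sin(sqrt(3)*a)/3


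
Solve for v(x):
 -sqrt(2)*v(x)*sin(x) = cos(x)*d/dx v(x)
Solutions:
 v(x) = C1*cos(x)^(sqrt(2))


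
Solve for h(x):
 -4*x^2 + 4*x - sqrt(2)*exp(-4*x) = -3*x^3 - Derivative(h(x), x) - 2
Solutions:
 h(x) = C1 - 3*x^4/4 + 4*x^3/3 - 2*x^2 - 2*x - sqrt(2)*exp(-4*x)/4


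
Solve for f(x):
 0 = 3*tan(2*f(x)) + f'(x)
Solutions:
 f(x) = -asin(C1*exp(-6*x))/2 + pi/2
 f(x) = asin(C1*exp(-6*x))/2


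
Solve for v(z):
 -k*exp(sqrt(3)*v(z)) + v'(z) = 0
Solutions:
 v(z) = sqrt(3)*(2*log(-1/(C1 + k*z)) - log(3))/6


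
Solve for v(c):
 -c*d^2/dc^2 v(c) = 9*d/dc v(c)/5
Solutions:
 v(c) = C1 + C2/c^(4/5)


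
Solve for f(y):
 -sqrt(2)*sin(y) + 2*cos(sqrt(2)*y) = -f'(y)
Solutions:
 f(y) = C1 - sqrt(2)*sin(sqrt(2)*y) - sqrt(2)*cos(y)


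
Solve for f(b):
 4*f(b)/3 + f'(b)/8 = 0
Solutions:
 f(b) = C1*exp(-32*b/3)


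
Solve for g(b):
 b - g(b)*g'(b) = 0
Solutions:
 g(b) = -sqrt(C1 + b^2)
 g(b) = sqrt(C1 + b^2)


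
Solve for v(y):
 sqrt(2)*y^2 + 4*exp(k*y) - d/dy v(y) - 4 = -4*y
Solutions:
 v(y) = C1 + sqrt(2)*y^3/3 + 2*y^2 - 4*y + 4*exp(k*y)/k


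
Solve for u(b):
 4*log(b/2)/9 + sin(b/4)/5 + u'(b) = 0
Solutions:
 u(b) = C1 - 4*b*log(b)/9 + 4*b*log(2)/9 + 4*b/9 + 4*cos(b/4)/5


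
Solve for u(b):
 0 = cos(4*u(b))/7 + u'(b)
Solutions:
 b/7 - log(sin(4*u(b)) - 1)/8 + log(sin(4*u(b)) + 1)/8 = C1


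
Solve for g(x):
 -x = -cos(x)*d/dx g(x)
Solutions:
 g(x) = C1 + Integral(x/cos(x), x)


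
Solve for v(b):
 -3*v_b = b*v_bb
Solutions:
 v(b) = C1 + C2/b^2


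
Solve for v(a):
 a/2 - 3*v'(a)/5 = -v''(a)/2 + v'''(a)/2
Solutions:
 v(a) = C1 + 5*a^2/12 + 25*a/36 + (C2*sin(sqrt(95)*a/10) + C3*cos(sqrt(95)*a/10))*exp(a/2)


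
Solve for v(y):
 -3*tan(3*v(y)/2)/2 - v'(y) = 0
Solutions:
 v(y) = -2*asin(C1*exp(-9*y/4))/3 + 2*pi/3
 v(y) = 2*asin(C1*exp(-9*y/4))/3


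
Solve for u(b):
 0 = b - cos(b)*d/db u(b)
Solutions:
 u(b) = C1 + Integral(b/cos(b), b)


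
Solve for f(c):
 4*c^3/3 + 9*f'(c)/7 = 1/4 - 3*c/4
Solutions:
 f(c) = C1 - 7*c^4/27 - 7*c^2/24 + 7*c/36


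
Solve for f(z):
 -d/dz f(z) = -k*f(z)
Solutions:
 f(z) = C1*exp(k*z)


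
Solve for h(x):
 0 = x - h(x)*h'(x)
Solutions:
 h(x) = -sqrt(C1 + x^2)
 h(x) = sqrt(C1 + x^2)


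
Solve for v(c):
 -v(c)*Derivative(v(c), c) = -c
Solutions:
 v(c) = -sqrt(C1 + c^2)
 v(c) = sqrt(C1 + c^2)


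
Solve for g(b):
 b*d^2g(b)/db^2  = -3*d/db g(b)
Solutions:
 g(b) = C1 + C2/b^2


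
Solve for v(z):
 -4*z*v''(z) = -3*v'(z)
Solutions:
 v(z) = C1 + C2*z^(7/4)


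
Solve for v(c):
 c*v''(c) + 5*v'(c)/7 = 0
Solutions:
 v(c) = C1 + C2*c^(2/7)


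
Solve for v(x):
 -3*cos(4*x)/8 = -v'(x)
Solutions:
 v(x) = C1 + 3*sin(4*x)/32


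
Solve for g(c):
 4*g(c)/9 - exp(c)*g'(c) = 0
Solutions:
 g(c) = C1*exp(-4*exp(-c)/9)


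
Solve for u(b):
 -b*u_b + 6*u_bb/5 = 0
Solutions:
 u(b) = C1 + C2*erfi(sqrt(15)*b/6)


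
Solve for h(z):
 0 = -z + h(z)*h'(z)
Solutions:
 h(z) = -sqrt(C1 + z^2)
 h(z) = sqrt(C1 + z^2)


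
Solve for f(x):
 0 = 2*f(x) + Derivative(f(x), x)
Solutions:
 f(x) = C1*exp(-2*x)


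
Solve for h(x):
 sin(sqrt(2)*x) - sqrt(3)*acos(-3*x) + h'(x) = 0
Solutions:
 h(x) = C1 + sqrt(3)*(x*acos(-3*x) + sqrt(1 - 9*x^2)/3) + sqrt(2)*cos(sqrt(2)*x)/2


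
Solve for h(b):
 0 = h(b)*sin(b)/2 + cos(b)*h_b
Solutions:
 h(b) = C1*sqrt(cos(b))


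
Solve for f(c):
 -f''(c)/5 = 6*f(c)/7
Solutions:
 f(c) = C1*sin(sqrt(210)*c/7) + C2*cos(sqrt(210)*c/7)


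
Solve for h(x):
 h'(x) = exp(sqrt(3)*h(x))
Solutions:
 h(x) = sqrt(3)*(2*log(-1/(C1 + x)) - log(3))/6


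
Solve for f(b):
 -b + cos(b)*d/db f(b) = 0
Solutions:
 f(b) = C1 + Integral(b/cos(b), b)


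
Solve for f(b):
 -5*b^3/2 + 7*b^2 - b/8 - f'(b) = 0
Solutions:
 f(b) = C1 - 5*b^4/8 + 7*b^3/3 - b^2/16


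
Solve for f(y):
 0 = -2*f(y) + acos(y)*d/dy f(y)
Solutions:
 f(y) = C1*exp(2*Integral(1/acos(y), y))


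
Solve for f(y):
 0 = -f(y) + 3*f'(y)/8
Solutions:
 f(y) = C1*exp(8*y/3)


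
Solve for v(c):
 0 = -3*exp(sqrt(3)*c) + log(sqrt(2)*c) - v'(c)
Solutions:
 v(c) = C1 + c*log(c) + c*(-1 + log(2)/2) - sqrt(3)*exp(sqrt(3)*c)


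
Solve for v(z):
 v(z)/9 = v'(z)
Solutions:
 v(z) = C1*exp(z/9)


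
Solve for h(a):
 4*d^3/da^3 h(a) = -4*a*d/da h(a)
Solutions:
 h(a) = C1 + Integral(C2*airyai(-a) + C3*airybi(-a), a)


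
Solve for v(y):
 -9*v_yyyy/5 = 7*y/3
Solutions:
 v(y) = C1 + C2*y + C3*y^2 + C4*y^3 - 7*y^5/648


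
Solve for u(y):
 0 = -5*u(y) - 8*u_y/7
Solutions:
 u(y) = C1*exp(-35*y/8)


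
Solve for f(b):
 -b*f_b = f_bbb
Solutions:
 f(b) = C1 + Integral(C2*airyai(-b) + C3*airybi(-b), b)


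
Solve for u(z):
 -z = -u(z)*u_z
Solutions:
 u(z) = -sqrt(C1 + z^2)
 u(z) = sqrt(C1 + z^2)


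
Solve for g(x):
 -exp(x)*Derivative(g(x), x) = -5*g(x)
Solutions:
 g(x) = C1*exp(-5*exp(-x))


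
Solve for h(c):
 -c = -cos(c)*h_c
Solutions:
 h(c) = C1 + Integral(c/cos(c), c)


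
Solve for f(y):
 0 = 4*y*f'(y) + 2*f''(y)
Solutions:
 f(y) = C1 + C2*erf(y)


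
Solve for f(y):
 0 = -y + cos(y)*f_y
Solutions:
 f(y) = C1 + Integral(y/cos(y), y)


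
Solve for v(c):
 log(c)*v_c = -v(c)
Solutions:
 v(c) = C1*exp(-li(c))


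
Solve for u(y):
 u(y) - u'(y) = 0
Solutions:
 u(y) = C1*exp(y)


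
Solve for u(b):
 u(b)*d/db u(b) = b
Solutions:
 u(b) = -sqrt(C1 + b^2)
 u(b) = sqrt(C1 + b^2)


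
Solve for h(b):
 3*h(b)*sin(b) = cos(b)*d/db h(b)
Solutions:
 h(b) = C1/cos(b)^3


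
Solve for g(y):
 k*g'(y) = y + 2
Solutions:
 g(y) = C1 + y^2/(2*k) + 2*y/k


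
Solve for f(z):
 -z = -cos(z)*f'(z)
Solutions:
 f(z) = C1 + Integral(z/cos(z), z)


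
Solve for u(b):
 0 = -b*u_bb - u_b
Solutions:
 u(b) = C1 + C2*log(b)


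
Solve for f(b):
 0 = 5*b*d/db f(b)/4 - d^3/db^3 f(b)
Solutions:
 f(b) = C1 + Integral(C2*airyai(10^(1/3)*b/2) + C3*airybi(10^(1/3)*b/2), b)


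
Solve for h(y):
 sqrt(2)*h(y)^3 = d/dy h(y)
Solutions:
 h(y) = -sqrt(2)*sqrt(-1/(C1 + sqrt(2)*y))/2
 h(y) = sqrt(2)*sqrt(-1/(C1 + sqrt(2)*y))/2


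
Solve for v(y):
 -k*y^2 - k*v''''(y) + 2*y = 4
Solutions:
 v(y) = C1 + C2*y + C3*y^2 + C4*y^3 - y^6/360 + y^5/(60*k) - y^4/(6*k)


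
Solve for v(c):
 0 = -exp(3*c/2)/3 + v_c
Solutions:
 v(c) = C1 + 2*exp(3*c/2)/9


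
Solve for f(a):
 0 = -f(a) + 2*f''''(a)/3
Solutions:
 f(a) = C1*exp(-2^(3/4)*3^(1/4)*a/2) + C2*exp(2^(3/4)*3^(1/4)*a/2) + C3*sin(2^(3/4)*3^(1/4)*a/2) + C4*cos(2^(3/4)*3^(1/4)*a/2)


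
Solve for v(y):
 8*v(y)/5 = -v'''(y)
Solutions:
 v(y) = C3*exp(-2*5^(2/3)*y/5) + (C1*sin(sqrt(3)*5^(2/3)*y/5) + C2*cos(sqrt(3)*5^(2/3)*y/5))*exp(5^(2/3)*y/5)


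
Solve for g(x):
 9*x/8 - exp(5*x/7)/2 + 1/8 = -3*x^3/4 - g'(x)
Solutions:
 g(x) = C1 - 3*x^4/16 - 9*x^2/16 - x/8 + 7*exp(5*x/7)/10


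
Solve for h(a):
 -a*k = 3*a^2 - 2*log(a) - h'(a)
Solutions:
 h(a) = C1 + a^3 + a^2*k/2 - 2*a*log(a) + 2*a


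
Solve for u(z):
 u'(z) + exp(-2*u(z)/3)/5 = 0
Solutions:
 u(z) = 3*log(-sqrt(C1 - z)) - 3*log(15) + 3*log(30)/2
 u(z) = 3*log(C1 - z)/2 - 3*log(15) + 3*log(30)/2


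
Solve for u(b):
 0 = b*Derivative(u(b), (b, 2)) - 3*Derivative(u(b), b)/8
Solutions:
 u(b) = C1 + C2*b^(11/8)


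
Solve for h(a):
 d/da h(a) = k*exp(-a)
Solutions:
 h(a) = C1 - k*exp(-a)


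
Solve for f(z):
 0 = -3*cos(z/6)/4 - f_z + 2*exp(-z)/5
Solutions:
 f(z) = C1 - 9*sin(z/6)/2 - 2*exp(-z)/5


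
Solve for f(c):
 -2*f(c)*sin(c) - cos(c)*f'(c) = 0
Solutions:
 f(c) = C1*cos(c)^2


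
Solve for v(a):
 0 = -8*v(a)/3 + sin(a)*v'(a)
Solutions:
 v(a) = C1*(cos(a) - 1)^(4/3)/(cos(a) + 1)^(4/3)


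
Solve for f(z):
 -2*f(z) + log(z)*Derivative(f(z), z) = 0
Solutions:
 f(z) = C1*exp(2*li(z))


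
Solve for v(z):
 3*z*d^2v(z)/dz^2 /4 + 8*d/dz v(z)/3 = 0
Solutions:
 v(z) = C1 + C2/z^(23/9)


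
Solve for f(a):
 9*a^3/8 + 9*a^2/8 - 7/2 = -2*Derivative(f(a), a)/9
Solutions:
 f(a) = C1 - 81*a^4/64 - 27*a^3/16 + 63*a/4


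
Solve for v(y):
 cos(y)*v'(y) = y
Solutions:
 v(y) = C1 + Integral(y/cos(y), y)


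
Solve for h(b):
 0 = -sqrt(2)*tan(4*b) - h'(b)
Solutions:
 h(b) = C1 + sqrt(2)*log(cos(4*b))/4


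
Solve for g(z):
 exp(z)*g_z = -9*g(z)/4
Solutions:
 g(z) = C1*exp(9*exp(-z)/4)


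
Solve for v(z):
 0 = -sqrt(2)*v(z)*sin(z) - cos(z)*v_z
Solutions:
 v(z) = C1*cos(z)^(sqrt(2))


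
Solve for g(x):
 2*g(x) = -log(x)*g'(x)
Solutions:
 g(x) = C1*exp(-2*li(x))


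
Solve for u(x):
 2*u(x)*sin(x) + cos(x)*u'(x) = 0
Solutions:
 u(x) = C1*cos(x)^2


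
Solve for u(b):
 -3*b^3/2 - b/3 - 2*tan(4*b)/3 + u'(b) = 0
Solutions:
 u(b) = C1 + 3*b^4/8 + b^2/6 - log(cos(4*b))/6


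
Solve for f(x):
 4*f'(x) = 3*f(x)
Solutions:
 f(x) = C1*exp(3*x/4)


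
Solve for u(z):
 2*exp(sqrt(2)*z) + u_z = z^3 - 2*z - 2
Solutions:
 u(z) = C1 + z^4/4 - z^2 - 2*z - sqrt(2)*exp(sqrt(2)*z)


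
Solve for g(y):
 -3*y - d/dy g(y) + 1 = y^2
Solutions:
 g(y) = C1 - y^3/3 - 3*y^2/2 + y


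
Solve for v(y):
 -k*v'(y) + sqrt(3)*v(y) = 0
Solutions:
 v(y) = C1*exp(sqrt(3)*y/k)


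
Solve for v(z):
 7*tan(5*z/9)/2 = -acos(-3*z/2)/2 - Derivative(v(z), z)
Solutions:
 v(z) = C1 - z*acos(-3*z/2)/2 - sqrt(4 - 9*z^2)/6 + 63*log(cos(5*z/9))/10


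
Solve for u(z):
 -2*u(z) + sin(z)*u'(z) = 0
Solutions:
 u(z) = C1*(cos(z) - 1)/(cos(z) + 1)


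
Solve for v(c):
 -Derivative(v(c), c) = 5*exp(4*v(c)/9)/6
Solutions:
 v(c) = 9*log(-(1/(C1 + 10*c))^(1/4)) + 27*log(3)/4
 v(c) = 9*log(1/(C1 + 10*c))/4 + 27*log(3)/4
 v(c) = 9*log(-I*(1/(C1 + 10*c))^(1/4)) + 27*log(3)/4
 v(c) = 9*log(I*(1/(C1 + 10*c))^(1/4)) + 27*log(3)/4


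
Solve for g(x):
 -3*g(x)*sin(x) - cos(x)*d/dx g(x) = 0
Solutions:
 g(x) = C1*cos(x)^3


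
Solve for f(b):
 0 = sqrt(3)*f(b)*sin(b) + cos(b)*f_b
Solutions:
 f(b) = C1*cos(b)^(sqrt(3))


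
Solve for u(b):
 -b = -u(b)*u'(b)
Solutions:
 u(b) = -sqrt(C1 + b^2)
 u(b) = sqrt(C1 + b^2)


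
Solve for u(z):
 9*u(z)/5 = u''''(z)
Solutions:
 u(z) = C1*exp(-sqrt(3)*5^(3/4)*z/5) + C2*exp(sqrt(3)*5^(3/4)*z/5) + C3*sin(sqrt(3)*5^(3/4)*z/5) + C4*cos(sqrt(3)*5^(3/4)*z/5)


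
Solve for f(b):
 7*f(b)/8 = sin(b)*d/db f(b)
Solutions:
 f(b) = C1*(cos(b) - 1)^(7/16)/(cos(b) + 1)^(7/16)


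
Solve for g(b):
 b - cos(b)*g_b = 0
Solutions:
 g(b) = C1 + Integral(b/cos(b), b)


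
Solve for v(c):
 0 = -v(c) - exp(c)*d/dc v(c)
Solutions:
 v(c) = C1*exp(exp(-c))


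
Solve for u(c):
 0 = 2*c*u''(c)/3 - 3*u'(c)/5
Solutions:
 u(c) = C1 + C2*c^(19/10)


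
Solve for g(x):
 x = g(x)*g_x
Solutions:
 g(x) = -sqrt(C1 + x^2)
 g(x) = sqrt(C1 + x^2)


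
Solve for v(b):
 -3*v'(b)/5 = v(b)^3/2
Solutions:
 v(b) = -sqrt(3)*sqrt(-1/(C1 - 5*b))
 v(b) = sqrt(3)*sqrt(-1/(C1 - 5*b))


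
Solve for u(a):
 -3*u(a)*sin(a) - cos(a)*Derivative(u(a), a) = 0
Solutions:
 u(a) = C1*cos(a)^3


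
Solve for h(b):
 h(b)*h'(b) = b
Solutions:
 h(b) = -sqrt(C1 + b^2)
 h(b) = sqrt(C1 + b^2)


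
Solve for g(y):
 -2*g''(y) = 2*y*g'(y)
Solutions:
 g(y) = C1 + C2*erf(sqrt(2)*y/2)


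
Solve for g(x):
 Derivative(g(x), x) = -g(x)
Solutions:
 g(x) = C1*exp(-x)


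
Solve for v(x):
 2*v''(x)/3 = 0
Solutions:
 v(x) = C1 + C2*x


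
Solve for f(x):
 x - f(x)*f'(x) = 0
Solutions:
 f(x) = -sqrt(C1 + x^2)
 f(x) = sqrt(C1 + x^2)


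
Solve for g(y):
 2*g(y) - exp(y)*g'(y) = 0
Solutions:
 g(y) = C1*exp(-2*exp(-y))


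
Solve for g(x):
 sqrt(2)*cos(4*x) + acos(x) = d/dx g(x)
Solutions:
 g(x) = C1 + x*acos(x) - sqrt(1 - x^2) + sqrt(2)*sin(4*x)/4


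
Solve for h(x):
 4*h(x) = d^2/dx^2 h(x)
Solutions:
 h(x) = C1*exp(-2*x) + C2*exp(2*x)


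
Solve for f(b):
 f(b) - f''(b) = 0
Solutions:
 f(b) = C1*exp(-b) + C2*exp(b)


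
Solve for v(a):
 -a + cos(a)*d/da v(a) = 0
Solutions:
 v(a) = C1 + Integral(a/cos(a), a)


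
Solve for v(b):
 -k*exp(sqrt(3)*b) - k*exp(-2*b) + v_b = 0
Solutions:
 v(b) = C1 + sqrt(3)*k*exp(sqrt(3)*b)/3 - k*exp(-2*b)/2


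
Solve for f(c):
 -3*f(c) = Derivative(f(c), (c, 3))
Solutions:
 f(c) = C3*exp(-3^(1/3)*c) + (C1*sin(3^(5/6)*c/2) + C2*cos(3^(5/6)*c/2))*exp(3^(1/3)*c/2)


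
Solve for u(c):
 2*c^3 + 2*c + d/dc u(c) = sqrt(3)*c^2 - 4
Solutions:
 u(c) = C1 - c^4/2 + sqrt(3)*c^3/3 - c^2 - 4*c


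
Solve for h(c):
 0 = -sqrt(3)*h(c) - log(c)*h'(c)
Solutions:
 h(c) = C1*exp(-sqrt(3)*li(c))


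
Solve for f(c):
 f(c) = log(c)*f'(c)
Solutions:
 f(c) = C1*exp(li(c))


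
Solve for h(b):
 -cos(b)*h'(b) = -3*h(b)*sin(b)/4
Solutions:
 h(b) = C1/cos(b)^(3/4)


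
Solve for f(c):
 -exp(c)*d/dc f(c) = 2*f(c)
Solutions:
 f(c) = C1*exp(2*exp(-c))


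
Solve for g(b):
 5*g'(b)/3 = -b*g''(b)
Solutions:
 g(b) = C1 + C2/b^(2/3)


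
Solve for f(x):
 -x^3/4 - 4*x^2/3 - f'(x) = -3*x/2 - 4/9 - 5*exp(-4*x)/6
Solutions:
 f(x) = C1 - x^4/16 - 4*x^3/9 + 3*x^2/4 + 4*x/9 - 5*exp(-4*x)/24


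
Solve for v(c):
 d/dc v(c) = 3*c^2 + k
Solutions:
 v(c) = C1 + c^3 + c*k


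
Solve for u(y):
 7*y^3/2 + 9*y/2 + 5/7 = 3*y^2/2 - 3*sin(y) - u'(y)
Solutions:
 u(y) = C1 - 7*y^4/8 + y^3/2 - 9*y^2/4 - 5*y/7 + 3*cos(y)


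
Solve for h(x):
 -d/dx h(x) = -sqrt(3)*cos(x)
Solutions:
 h(x) = C1 + sqrt(3)*sin(x)


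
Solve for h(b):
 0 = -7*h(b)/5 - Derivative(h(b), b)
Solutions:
 h(b) = C1*exp(-7*b/5)


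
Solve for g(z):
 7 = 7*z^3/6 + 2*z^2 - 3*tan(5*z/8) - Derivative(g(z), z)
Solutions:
 g(z) = C1 + 7*z^4/24 + 2*z^3/3 - 7*z + 24*log(cos(5*z/8))/5


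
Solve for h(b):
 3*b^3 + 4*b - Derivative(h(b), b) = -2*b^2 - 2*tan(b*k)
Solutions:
 h(b) = C1 + 3*b^4/4 + 2*b^3/3 + 2*b^2 + 2*Piecewise((-log(cos(b*k))/k, Ne(k, 0)), (0, True))


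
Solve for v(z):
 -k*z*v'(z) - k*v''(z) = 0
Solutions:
 v(z) = C1 + C2*erf(sqrt(2)*z/2)


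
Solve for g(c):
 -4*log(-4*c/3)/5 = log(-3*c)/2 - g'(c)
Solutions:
 g(c) = C1 + 13*c*log(-c)/10 + c*(-13 - 3*log(3) + 16*log(2))/10


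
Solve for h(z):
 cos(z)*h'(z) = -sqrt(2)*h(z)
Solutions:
 h(z) = C1*(sin(z) - 1)^(sqrt(2)/2)/(sin(z) + 1)^(sqrt(2)/2)


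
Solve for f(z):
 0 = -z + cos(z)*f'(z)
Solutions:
 f(z) = C1 + Integral(z/cos(z), z)


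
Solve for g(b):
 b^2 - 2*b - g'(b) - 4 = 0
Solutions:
 g(b) = C1 + b^3/3 - b^2 - 4*b


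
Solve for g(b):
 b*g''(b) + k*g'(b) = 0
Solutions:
 g(b) = C1 + b^(1 - re(k))*(C2*sin(log(b)*Abs(im(k))) + C3*cos(log(b)*im(k)))


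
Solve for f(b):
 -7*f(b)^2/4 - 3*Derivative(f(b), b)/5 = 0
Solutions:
 f(b) = 12/(C1 + 35*b)


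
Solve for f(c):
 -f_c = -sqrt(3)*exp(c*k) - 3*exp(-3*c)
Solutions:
 f(c) = C1 - exp(-3*c) + sqrt(3)*exp(c*k)/k


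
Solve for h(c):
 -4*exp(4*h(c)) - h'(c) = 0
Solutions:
 h(c) = log(-I*(1/(C1 + 16*c))^(1/4))
 h(c) = log(I*(1/(C1 + 16*c))^(1/4))
 h(c) = log(-(1/(C1 + 16*c))^(1/4))
 h(c) = log(1/(C1 + 16*c))/4


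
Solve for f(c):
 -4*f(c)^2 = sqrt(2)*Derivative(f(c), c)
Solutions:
 f(c) = 1/(C1 + 2*sqrt(2)*c)


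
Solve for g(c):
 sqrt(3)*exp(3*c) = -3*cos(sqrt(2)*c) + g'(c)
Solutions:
 g(c) = C1 + sqrt(3)*exp(3*c)/3 + 3*sqrt(2)*sin(sqrt(2)*c)/2


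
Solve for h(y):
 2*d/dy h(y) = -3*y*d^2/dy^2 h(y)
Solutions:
 h(y) = C1 + C2*y^(1/3)


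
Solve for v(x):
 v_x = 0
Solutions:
 v(x) = C1


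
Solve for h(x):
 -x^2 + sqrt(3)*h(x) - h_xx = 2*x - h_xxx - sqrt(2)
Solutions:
 h(x) = C1*exp(x*((-1 + sqrt(-4 + (-2 + 27*sqrt(3))^2)/2 + 27*sqrt(3)/2)^(-1/3) + 2 + (-1 + sqrt(-4 + (-2 + 27*sqrt(3))^2)/2 + 27*sqrt(3)/2)^(1/3))/6)*sin(sqrt(3)*x*(-(-1 + sqrt(-4 + (-2 + 27*sqrt(3))^2)/2 + 27*sqrt(3)/2)^(1/3) + (-1 + sqrt(-4 + (-2 + 27*sqrt(3))^2)/2 + 27*sqrt(3)/2)^(-1/3))/6) + C2*exp(x*((-1 + sqrt(-4 + (-2 + 27*sqrt(3))^2)/2 + 27*sqrt(3)/2)^(-1/3) + 2 + (-1 + sqrt(-4 + (-2 + 27*sqrt(3))^2)/2 + 27*sqrt(3)/2)^(1/3))/6)*cos(sqrt(3)*x*(-(-1 + sqrt(-4 + (-2 + 27*sqrt(3))^2)/2 + 27*sqrt(3)/2)^(1/3) + (-1 + sqrt(-4 + (-2 + 27*sqrt(3))^2)/2 + 27*sqrt(3)/2)^(-1/3))/6) + C3*exp(x*(-(-1 + sqrt(-4 + (-2 + 27*sqrt(3))^2)/2 + 27*sqrt(3)/2)^(1/3) - 1/(-1 + sqrt(-4 + (-2 + 27*sqrt(3))^2)/2 + 27*sqrt(3)/2)^(1/3) + 1)/3) + sqrt(3)*x^2/3 + 2*sqrt(3)*x/3 - sqrt(6)/3 + 2/3


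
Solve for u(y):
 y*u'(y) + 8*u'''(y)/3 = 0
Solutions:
 u(y) = C1 + Integral(C2*airyai(-3^(1/3)*y/2) + C3*airybi(-3^(1/3)*y/2), y)


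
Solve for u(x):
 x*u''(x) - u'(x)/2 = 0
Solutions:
 u(x) = C1 + C2*x^(3/2)


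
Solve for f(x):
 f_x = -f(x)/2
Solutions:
 f(x) = C1*exp(-x/2)


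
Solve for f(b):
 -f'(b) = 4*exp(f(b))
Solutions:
 f(b) = log(1/(C1 + 4*b))


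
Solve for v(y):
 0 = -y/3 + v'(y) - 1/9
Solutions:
 v(y) = C1 + y^2/6 + y/9


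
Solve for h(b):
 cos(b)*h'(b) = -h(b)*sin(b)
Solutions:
 h(b) = C1*cos(b)


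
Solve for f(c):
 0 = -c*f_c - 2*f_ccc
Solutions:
 f(c) = C1 + Integral(C2*airyai(-2^(2/3)*c/2) + C3*airybi(-2^(2/3)*c/2), c)


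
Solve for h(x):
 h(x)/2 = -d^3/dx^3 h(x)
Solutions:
 h(x) = C3*exp(-2^(2/3)*x/2) + (C1*sin(2^(2/3)*sqrt(3)*x/4) + C2*cos(2^(2/3)*sqrt(3)*x/4))*exp(2^(2/3)*x/4)


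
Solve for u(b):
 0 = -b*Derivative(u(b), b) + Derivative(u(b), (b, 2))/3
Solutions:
 u(b) = C1 + C2*erfi(sqrt(6)*b/2)


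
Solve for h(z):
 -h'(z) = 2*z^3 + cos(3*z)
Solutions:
 h(z) = C1 - z^4/2 - sin(3*z)/3


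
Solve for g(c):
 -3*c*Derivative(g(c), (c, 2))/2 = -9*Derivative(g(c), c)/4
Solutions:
 g(c) = C1 + C2*c^(5/2)


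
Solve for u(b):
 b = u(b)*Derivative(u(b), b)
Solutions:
 u(b) = -sqrt(C1 + b^2)
 u(b) = sqrt(C1 + b^2)


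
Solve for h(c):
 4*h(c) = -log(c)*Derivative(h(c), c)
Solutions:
 h(c) = C1*exp(-4*li(c))


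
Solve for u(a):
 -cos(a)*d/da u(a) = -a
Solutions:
 u(a) = C1 + Integral(a/cos(a), a)


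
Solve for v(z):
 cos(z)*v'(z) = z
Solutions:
 v(z) = C1 + Integral(z/cos(z), z)


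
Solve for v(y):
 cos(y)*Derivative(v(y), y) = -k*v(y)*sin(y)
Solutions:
 v(y) = C1*exp(k*log(cos(y)))


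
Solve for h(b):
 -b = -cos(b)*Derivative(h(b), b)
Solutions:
 h(b) = C1 + Integral(b/cos(b), b)


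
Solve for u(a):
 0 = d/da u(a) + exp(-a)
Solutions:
 u(a) = C1 + exp(-a)


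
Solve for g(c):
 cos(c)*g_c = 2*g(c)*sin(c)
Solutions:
 g(c) = C1/cos(c)^2


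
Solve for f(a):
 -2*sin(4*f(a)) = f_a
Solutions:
 f(a) = -acos((-C1 - exp(16*a))/(C1 - exp(16*a)))/4 + pi/2
 f(a) = acos((-C1 - exp(16*a))/(C1 - exp(16*a)))/4


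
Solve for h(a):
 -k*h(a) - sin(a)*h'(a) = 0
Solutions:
 h(a) = C1*exp(k*(-log(cos(a) - 1) + log(cos(a) + 1))/2)


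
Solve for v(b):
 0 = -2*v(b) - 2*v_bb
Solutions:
 v(b) = C1*sin(b) + C2*cos(b)


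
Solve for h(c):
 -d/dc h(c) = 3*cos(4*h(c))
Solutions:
 h(c) = -asin((C1 + exp(24*c))/(C1 - exp(24*c)))/4 + pi/4
 h(c) = asin((C1 + exp(24*c))/(C1 - exp(24*c)))/4


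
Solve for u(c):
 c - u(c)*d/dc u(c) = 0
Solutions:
 u(c) = -sqrt(C1 + c^2)
 u(c) = sqrt(C1 + c^2)


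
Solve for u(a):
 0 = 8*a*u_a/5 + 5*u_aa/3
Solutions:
 u(a) = C1 + C2*erf(2*sqrt(3)*a/5)


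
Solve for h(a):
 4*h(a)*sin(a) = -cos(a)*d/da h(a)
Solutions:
 h(a) = C1*cos(a)^4


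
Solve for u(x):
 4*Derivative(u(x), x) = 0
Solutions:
 u(x) = C1


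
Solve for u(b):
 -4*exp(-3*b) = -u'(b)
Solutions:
 u(b) = C1 - 4*exp(-3*b)/3


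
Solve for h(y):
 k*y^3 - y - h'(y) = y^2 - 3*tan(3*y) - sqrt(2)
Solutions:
 h(y) = C1 + k*y^4/4 - y^3/3 - y^2/2 + sqrt(2)*y - log(cos(3*y))


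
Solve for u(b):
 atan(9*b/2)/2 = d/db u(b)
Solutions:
 u(b) = C1 + b*atan(9*b/2)/2 - log(81*b^2 + 4)/18


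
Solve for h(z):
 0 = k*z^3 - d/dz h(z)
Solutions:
 h(z) = C1 + k*z^4/4


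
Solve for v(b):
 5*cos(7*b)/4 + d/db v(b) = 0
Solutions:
 v(b) = C1 - 5*sin(7*b)/28


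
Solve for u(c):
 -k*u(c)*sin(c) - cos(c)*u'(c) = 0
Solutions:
 u(c) = C1*exp(k*log(cos(c)))


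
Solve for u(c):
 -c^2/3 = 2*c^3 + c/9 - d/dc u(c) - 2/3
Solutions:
 u(c) = C1 + c^4/2 + c^3/9 + c^2/18 - 2*c/3


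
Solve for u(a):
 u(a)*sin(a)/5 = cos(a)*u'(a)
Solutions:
 u(a) = C1/cos(a)^(1/5)


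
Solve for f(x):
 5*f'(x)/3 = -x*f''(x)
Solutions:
 f(x) = C1 + C2/x^(2/3)


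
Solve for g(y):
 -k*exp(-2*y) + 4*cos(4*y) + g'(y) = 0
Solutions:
 g(y) = C1 - k*exp(-2*y)/2 - sin(4*y)


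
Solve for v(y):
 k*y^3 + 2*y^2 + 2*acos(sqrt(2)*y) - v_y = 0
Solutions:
 v(y) = C1 + k*y^4/4 + 2*y^3/3 + 2*y*acos(sqrt(2)*y) - sqrt(2)*sqrt(1 - 2*y^2)


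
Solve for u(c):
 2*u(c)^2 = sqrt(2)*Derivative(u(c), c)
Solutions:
 u(c) = -1/(C1 + sqrt(2)*c)


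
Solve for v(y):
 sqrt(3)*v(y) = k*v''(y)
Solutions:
 v(y) = C1*exp(-3^(1/4)*y*sqrt(1/k)) + C2*exp(3^(1/4)*y*sqrt(1/k))


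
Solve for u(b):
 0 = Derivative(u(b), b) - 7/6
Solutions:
 u(b) = C1 + 7*b/6


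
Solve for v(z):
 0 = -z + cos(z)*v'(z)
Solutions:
 v(z) = C1 + Integral(z/cos(z), z)


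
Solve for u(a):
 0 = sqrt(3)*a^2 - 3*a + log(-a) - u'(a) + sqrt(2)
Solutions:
 u(a) = C1 + sqrt(3)*a^3/3 - 3*a^2/2 + a*log(-a) + a*(-1 + sqrt(2))


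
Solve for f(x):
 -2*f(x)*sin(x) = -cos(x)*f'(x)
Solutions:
 f(x) = C1/cos(x)^2


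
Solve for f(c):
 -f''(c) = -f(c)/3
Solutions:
 f(c) = C1*exp(-sqrt(3)*c/3) + C2*exp(sqrt(3)*c/3)


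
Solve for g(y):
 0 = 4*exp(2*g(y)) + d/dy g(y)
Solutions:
 g(y) = log(-sqrt(-1/(C1 - 4*y))) - log(2)/2
 g(y) = log(-1/(C1 - 4*y))/2 - log(2)/2


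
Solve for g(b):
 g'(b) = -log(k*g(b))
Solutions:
 li(k*g(b))/k = C1 - b


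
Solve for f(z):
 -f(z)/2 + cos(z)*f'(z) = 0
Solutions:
 f(z) = C1*(sin(z) + 1)^(1/4)/(sin(z) - 1)^(1/4)


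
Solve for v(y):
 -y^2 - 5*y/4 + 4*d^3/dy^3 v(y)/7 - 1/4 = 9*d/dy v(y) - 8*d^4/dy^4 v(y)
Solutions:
 v(y) = C1 + C2*exp(-y*(2*2^(1/3)/(63*sqrt(1750245) + 83347)^(1/3) + 4 + 2^(2/3)*(63*sqrt(1750245) + 83347)^(1/3))/168)*sin(2^(1/3)*sqrt(3)*y*(-2^(1/3)*(63*sqrt(1750245) + 83347)^(1/3) + 2/(63*sqrt(1750245) + 83347)^(1/3))/168) + C3*exp(-y*(2*2^(1/3)/(63*sqrt(1750245) + 83347)^(1/3) + 4 + 2^(2/3)*(63*sqrt(1750245) + 83347)^(1/3))/168)*cos(2^(1/3)*sqrt(3)*y*(-2^(1/3)*(63*sqrt(1750245) + 83347)^(1/3) + 2/(63*sqrt(1750245) + 83347)^(1/3))/168) + C4*exp(y*(-2 + 2*2^(1/3)/(63*sqrt(1750245) + 83347)^(1/3) + 2^(2/3)*(63*sqrt(1750245) + 83347)^(1/3))/84) - y^3/27 - 5*y^2/72 - 95*y/2268


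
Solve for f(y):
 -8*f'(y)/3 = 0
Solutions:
 f(y) = C1


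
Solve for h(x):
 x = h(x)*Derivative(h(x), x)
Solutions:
 h(x) = -sqrt(C1 + x^2)
 h(x) = sqrt(C1 + x^2)


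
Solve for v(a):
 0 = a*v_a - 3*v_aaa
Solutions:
 v(a) = C1 + Integral(C2*airyai(3^(2/3)*a/3) + C3*airybi(3^(2/3)*a/3), a)


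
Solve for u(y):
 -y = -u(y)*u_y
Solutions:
 u(y) = -sqrt(C1 + y^2)
 u(y) = sqrt(C1 + y^2)


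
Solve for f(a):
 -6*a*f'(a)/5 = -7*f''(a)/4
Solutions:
 f(a) = C1 + C2*erfi(2*sqrt(105)*a/35)


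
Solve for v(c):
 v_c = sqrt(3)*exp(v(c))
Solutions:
 v(c) = log(-1/(C1 + sqrt(3)*c))


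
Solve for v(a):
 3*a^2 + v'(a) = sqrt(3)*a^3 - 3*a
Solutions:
 v(a) = C1 + sqrt(3)*a^4/4 - a^3 - 3*a^2/2


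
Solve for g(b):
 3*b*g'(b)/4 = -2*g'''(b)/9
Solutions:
 g(b) = C1 + Integral(C2*airyai(-3*b/2) + C3*airybi(-3*b/2), b)


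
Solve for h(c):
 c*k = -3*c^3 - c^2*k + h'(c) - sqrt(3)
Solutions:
 h(c) = C1 + 3*c^4/4 + c^3*k/3 + c^2*k/2 + sqrt(3)*c


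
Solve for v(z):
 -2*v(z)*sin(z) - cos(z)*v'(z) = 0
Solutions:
 v(z) = C1*cos(z)^2


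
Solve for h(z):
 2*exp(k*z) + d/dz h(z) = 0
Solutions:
 h(z) = C1 - 2*exp(k*z)/k


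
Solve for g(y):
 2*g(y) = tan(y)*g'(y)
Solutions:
 g(y) = C1*sin(y)^2


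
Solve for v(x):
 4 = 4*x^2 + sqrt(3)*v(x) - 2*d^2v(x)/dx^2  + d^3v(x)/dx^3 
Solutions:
 v(x) = C1*exp(x*(4/(-8 + sqrt(-256 + (-16 + 27*sqrt(3))^2)/2 + 27*sqrt(3)/2)^(1/3) + (-8 + sqrt(-256 + (-16 + 27*sqrt(3))^2)/2 + 27*sqrt(3)/2)^(1/3) + 4)/6)*sin(sqrt(3)*x*(-(-8 + sqrt(-256 + (-16 + 27*sqrt(3))^2)/2 + 27*sqrt(3)/2)^(1/3) + 4/(-8 + sqrt(-256 + (-16 + 27*sqrt(3))^2)/2 + 27*sqrt(3)/2)^(1/3))/6) + C2*exp(x*(4/(-8 + sqrt(-256 + (-16 + 27*sqrt(3))^2)/2 + 27*sqrt(3)/2)^(1/3) + (-8 + sqrt(-256 + (-16 + 27*sqrt(3))^2)/2 + 27*sqrt(3)/2)^(1/3) + 4)/6)*cos(sqrt(3)*x*(-(-8 + sqrt(-256 + (-16 + 27*sqrt(3))^2)/2 + 27*sqrt(3)/2)^(1/3) + 4/(-8 + sqrt(-256 + (-16 + 27*sqrt(3))^2)/2 + 27*sqrt(3)/2)^(1/3))/6) + C3*exp(x*(-(-8 + sqrt(-256 + (-16 + 27*sqrt(3))^2)/2 + 27*sqrt(3)/2)^(1/3) - 4/(-8 + sqrt(-256 + (-16 + 27*sqrt(3))^2)/2 + 27*sqrt(3)/2)^(1/3) + 2)/3) - 4*sqrt(3)*x^2/3 - 16/3 + 4*sqrt(3)/3


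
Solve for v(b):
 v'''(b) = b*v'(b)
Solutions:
 v(b) = C1 + Integral(C2*airyai(b) + C3*airybi(b), b)


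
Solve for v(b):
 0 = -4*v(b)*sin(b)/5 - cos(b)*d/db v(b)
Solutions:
 v(b) = C1*cos(b)^(4/5)


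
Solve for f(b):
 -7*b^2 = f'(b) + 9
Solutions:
 f(b) = C1 - 7*b^3/3 - 9*b


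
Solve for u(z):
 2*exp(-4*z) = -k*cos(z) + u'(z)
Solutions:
 u(z) = C1 + k*sin(z) - exp(-4*z)/2


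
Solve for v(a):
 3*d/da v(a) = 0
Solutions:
 v(a) = C1


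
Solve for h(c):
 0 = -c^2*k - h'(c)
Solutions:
 h(c) = C1 - c^3*k/3


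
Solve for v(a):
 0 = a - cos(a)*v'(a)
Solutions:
 v(a) = C1 + Integral(a/cos(a), a)


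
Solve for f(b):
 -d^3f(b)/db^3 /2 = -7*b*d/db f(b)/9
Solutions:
 f(b) = C1 + Integral(C2*airyai(42^(1/3)*b/3) + C3*airybi(42^(1/3)*b/3), b)


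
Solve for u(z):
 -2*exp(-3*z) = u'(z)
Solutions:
 u(z) = C1 + 2*exp(-3*z)/3


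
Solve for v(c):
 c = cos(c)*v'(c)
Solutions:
 v(c) = C1 + Integral(c/cos(c), c)


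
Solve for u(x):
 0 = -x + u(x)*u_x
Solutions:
 u(x) = -sqrt(C1 + x^2)
 u(x) = sqrt(C1 + x^2)


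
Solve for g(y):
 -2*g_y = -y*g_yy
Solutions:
 g(y) = C1 + C2*y^3


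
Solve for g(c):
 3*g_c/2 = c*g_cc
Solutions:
 g(c) = C1 + C2*c^(5/2)


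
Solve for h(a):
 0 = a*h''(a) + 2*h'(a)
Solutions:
 h(a) = C1 + C2/a


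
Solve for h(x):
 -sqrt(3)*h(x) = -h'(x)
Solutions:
 h(x) = C1*exp(sqrt(3)*x)


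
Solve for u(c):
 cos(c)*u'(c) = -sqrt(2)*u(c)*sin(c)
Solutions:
 u(c) = C1*cos(c)^(sqrt(2))


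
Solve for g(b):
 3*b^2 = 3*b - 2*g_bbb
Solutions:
 g(b) = C1 + C2*b + C3*b^2 - b^5/40 + b^4/16


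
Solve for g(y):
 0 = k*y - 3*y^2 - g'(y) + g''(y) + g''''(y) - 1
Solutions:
 g(y) = C1 + C2*exp(-y*(-2*18^(1/3)/(9 + sqrt(93))^(1/3) + 12^(1/3)*(9 + sqrt(93))^(1/3))/12)*sin(2^(1/3)*3^(1/6)*y*(6/(9 + sqrt(93))^(1/3) + 2^(1/3)*3^(2/3)*(9 + sqrt(93))^(1/3))/12) + C3*exp(-y*(-2*18^(1/3)/(9 + sqrt(93))^(1/3) + 12^(1/3)*(9 + sqrt(93))^(1/3))/12)*cos(2^(1/3)*3^(1/6)*y*(6/(9 + sqrt(93))^(1/3) + 2^(1/3)*3^(2/3)*(9 + sqrt(93))^(1/3))/12) + C4*exp(y*(-2*18^(1/3)/(9 + sqrt(93))^(1/3) + 12^(1/3)*(9 + sqrt(93))^(1/3))/6) + k*y^2/2 + k*y - y^3 - 3*y^2 - 7*y


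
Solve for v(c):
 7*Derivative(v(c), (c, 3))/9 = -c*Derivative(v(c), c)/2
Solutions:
 v(c) = C1 + Integral(C2*airyai(-42^(2/3)*c/14) + C3*airybi(-42^(2/3)*c/14), c)


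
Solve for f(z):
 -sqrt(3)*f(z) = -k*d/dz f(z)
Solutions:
 f(z) = C1*exp(sqrt(3)*z/k)


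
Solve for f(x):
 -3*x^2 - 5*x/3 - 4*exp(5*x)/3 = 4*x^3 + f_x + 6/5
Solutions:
 f(x) = C1 - x^4 - x^3 - 5*x^2/6 - 6*x/5 - 4*exp(5*x)/15


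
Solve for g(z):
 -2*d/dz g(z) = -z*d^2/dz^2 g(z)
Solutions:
 g(z) = C1 + C2*z^3


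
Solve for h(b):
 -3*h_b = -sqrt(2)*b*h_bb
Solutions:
 h(b) = C1 + C2*b^(1 + 3*sqrt(2)/2)


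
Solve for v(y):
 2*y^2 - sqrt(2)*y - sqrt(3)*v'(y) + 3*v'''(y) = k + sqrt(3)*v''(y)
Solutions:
 v(y) = C1 + C2*exp(sqrt(3)*y*(1 - sqrt(1 + 4*sqrt(3)))/6) + C3*exp(sqrt(3)*y*(1 + sqrt(1 + 4*sqrt(3)))/6) - sqrt(3)*k*y/3 + 2*sqrt(3)*y^3/9 - 2*sqrt(3)*y^2/3 - sqrt(6)*y^2/6 + sqrt(6)*y/3 + 4*sqrt(3)*y/3 + 4*y


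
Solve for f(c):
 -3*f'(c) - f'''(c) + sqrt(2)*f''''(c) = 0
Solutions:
 f(c) = C1 + C2*exp(c*(-2^(1/3)*(9*sqrt(166) + 82*sqrt(2))^(1/3) - 2^(2/3)/(9*sqrt(166) + 82*sqrt(2))^(1/3) + 2*sqrt(2))/12)*sin(2^(1/3)*sqrt(3)*c*(-(9*sqrt(166) + 82*sqrt(2))^(1/3) + 2^(1/3)/(9*sqrt(166) + 82*sqrt(2))^(1/3))/12) + C3*exp(c*(-2^(1/3)*(9*sqrt(166) + 82*sqrt(2))^(1/3) - 2^(2/3)/(9*sqrt(166) + 82*sqrt(2))^(1/3) + 2*sqrt(2))/12)*cos(2^(1/3)*sqrt(3)*c*(-(9*sqrt(166) + 82*sqrt(2))^(1/3) + 2^(1/3)/(9*sqrt(166) + 82*sqrt(2))^(1/3))/12) + C4*exp(c*(2^(2/3)/(9*sqrt(166) + 82*sqrt(2))^(1/3) + sqrt(2) + 2^(1/3)*(9*sqrt(166) + 82*sqrt(2))^(1/3))/6)


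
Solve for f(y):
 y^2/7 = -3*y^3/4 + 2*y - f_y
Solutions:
 f(y) = C1 - 3*y^4/16 - y^3/21 + y^2


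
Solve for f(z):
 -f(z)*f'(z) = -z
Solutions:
 f(z) = -sqrt(C1 + z^2)
 f(z) = sqrt(C1 + z^2)


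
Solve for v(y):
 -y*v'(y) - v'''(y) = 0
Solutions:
 v(y) = C1 + Integral(C2*airyai(-y) + C3*airybi(-y), y)
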